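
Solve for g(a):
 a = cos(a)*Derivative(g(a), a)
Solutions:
 g(a) = C1 + Integral(a/cos(a), a)


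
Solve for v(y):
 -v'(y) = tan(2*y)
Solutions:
 v(y) = C1 + log(cos(2*y))/2


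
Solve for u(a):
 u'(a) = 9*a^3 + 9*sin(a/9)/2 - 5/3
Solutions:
 u(a) = C1 + 9*a^4/4 - 5*a/3 - 81*cos(a/9)/2


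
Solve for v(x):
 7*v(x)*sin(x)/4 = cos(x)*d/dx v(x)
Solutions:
 v(x) = C1/cos(x)^(7/4)


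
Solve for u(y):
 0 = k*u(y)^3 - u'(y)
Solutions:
 u(y) = -sqrt(2)*sqrt(-1/(C1 + k*y))/2
 u(y) = sqrt(2)*sqrt(-1/(C1 + k*y))/2


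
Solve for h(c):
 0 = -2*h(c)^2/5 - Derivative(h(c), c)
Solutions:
 h(c) = 5/(C1 + 2*c)


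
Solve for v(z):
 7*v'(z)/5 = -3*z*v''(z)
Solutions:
 v(z) = C1 + C2*z^(8/15)


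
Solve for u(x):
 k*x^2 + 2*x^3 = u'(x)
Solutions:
 u(x) = C1 + k*x^3/3 + x^4/2


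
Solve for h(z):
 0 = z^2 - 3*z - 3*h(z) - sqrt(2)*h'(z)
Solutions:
 h(z) = C1*exp(-3*sqrt(2)*z/2) + z^2/3 - z - 2*sqrt(2)*z/9 + 4/27 + sqrt(2)/3


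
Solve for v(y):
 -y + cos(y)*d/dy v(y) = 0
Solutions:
 v(y) = C1 + Integral(y/cos(y), y)


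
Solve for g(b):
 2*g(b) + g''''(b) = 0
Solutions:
 g(b) = (C1*sin(2^(3/4)*b/2) + C2*cos(2^(3/4)*b/2))*exp(-2^(3/4)*b/2) + (C3*sin(2^(3/4)*b/2) + C4*cos(2^(3/4)*b/2))*exp(2^(3/4)*b/2)


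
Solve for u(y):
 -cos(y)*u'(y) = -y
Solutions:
 u(y) = C1 + Integral(y/cos(y), y)


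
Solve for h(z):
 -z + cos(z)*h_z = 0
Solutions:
 h(z) = C1 + Integral(z/cos(z), z)


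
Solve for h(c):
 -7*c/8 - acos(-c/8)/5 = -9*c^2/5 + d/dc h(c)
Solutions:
 h(c) = C1 + 3*c^3/5 - 7*c^2/16 - c*acos(-c/8)/5 - sqrt(64 - c^2)/5


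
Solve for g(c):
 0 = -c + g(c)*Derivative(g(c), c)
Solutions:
 g(c) = -sqrt(C1 + c^2)
 g(c) = sqrt(C1 + c^2)


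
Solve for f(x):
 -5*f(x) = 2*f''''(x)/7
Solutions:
 f(x) = (C1*sin(70^(1/4)*x/2) + C2*cos(70^(1/4)*x/2))*exp(-70^(1/4)*x/2) + (C3*sin(70^(1/4)*x/2) + C4*cos(70^(1/4)*x/2))*exp(70^(1/4)*x/2)


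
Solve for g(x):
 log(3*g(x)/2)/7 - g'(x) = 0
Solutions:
 7*Integral(1/(-log(_y) - log(3) + log(2)), (_y, g(x))) = C1 - x


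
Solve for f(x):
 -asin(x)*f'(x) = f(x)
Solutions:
 f(x) = C1*exp(-Integral(1/asin(x), x))


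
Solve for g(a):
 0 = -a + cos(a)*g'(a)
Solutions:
 g(a) = C1 + Integral(a/cos(a), a)


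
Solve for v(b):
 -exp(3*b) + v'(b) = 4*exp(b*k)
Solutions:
 v(b) = C1 + exp(3*b)/3 + 4*exp(b*k)/k


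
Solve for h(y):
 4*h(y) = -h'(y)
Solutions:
 h(y) = C1*exp(-4*y)


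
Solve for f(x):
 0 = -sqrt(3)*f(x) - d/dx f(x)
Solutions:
 f(x) = C1*exp(-sqrt(3)*x)


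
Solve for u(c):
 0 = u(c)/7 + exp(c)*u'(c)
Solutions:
 u(c) = C1*exp(exp(-c)/7)


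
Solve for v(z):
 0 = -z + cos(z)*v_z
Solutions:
 v(z) = C1 + Integral(z/cos(z), z)


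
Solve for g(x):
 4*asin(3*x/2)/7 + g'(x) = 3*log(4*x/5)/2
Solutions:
 g(x) = C1 + 3*x*log(x)/2 - 4*x*asin(3*x/2)/7 - 3*x*log(5)/2 - 3*x/2 + 3*x*log(2) - 4*sqrt(4 - 9*x^2)/21


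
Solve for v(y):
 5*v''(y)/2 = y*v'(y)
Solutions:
 v(y) = C1 + C2*erfi(sqrt(5)*y/5)


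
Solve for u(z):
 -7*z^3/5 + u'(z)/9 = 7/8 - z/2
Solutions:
 u(z) = C1 + 63*z^4/20 - 9*z^2/4 + 63*z/8


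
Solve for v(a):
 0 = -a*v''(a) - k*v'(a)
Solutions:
 v(a) = C1 + a^(1 - re(k))*(C2*sin(log(a)*Abs(im(k))) + C3*cos(log(a)*im(k)))


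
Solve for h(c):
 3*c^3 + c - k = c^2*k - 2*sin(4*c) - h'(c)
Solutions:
 h(c) = C1 - 3*c^4/4 + c^3*k/3 - c^2/2 + c*k + cos(4*c)/2


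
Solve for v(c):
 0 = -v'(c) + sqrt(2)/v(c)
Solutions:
 v(c) = -sqrt(C1 + 2*sqrt(2)*c)
 v(c) = sqrt(C1 + 2*sqrt(2)*c)


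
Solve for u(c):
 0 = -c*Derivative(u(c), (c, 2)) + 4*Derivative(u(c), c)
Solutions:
 u(c) = C1 + C2*c^5


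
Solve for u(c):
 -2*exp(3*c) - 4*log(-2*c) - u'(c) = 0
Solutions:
 u(c) = C1 - 4*c*log(-c) + 4*c*(1 - log(2)) - 2*exp(3*c)/3


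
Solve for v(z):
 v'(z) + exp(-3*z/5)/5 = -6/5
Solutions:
 v(z) = C1 - 6*z/5 + exp(-3*z/5)/3


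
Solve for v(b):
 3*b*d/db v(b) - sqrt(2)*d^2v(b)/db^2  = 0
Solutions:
 v(b) = C1 + C2*erfi(2^(1/4)*sqrt(3)*b/2)


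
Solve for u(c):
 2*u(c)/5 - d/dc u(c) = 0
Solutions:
 u(c) = C1*exp(2*c/5)


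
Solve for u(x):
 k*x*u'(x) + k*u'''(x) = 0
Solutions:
 u(x) = C1 + Integral(C2*airyai(-x) + C3*airybi(-x), x)


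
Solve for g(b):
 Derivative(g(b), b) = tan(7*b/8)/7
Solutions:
 g(b) = C1 - 8*log(cos(7*b/8))/49


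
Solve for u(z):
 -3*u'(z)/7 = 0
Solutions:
 u(z) = C1


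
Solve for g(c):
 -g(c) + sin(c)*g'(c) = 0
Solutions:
 g(c) = C1*sqrt(cos(c) - 1)/sqrt(cos(c) + 1)


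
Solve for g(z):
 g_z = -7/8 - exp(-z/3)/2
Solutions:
 g(z) = C1 - 7*z/8 + 3*exp(-z/3)/2


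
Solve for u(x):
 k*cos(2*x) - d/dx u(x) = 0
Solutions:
 u(x) = C1 + k*sin(2*x)/2


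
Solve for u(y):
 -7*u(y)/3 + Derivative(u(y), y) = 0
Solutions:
 u(y) = C1*exp(7*y/3)


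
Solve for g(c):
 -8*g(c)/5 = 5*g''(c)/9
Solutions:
 g(c) = C1*sin(6*sqrt(2)*c/5) + C2*cos(6*sqrt(2)*c/5)


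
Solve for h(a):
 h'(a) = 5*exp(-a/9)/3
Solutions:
 h(a) = C1 - 15*exp(-a/9)


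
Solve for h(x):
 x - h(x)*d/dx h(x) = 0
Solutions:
 h(x) = -sqrt(C1 + x^2)
 h(x) = sqrt(C1 + x^2)


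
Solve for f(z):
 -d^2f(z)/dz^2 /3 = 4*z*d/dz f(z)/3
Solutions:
 f(z) = C1 + C2*erf(sqrt(2)*z)


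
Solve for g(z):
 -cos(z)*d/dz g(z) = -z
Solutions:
 g(z) = C1 + Integral(z/cos(z), z)


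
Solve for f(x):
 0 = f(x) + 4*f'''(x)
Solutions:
 f(x) = C3*exp(-2^(1/3)*x/2) + (C1*sin(2^(1/3)*sqrt(3)*x/4) + C2*cos(2^(1/3)*sqrt(3)*x/4))*exp(2^(1/3)*x/4)


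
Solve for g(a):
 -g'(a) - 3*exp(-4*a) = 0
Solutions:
 g(a) = C1 + 3*exp(-4*a)/4


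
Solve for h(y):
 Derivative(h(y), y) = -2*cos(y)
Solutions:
 h(y) = C1 - 2*sin(y)


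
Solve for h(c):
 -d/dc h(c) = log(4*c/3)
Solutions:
 h(c) = C1 - c*log(c) + c*log(3/4) + c


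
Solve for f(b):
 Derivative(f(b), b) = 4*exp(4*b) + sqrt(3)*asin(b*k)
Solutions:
 f(b) = C1 + sqrt(3)*Piecewise((b*asin(b*k) + sqrt(-b^2*k^2 + 1)/k, Ne(k, 0)), (0, True)) + exp(4*b)


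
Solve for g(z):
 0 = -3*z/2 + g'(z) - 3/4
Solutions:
 g(z) = C1 + 3*z^2/4 + 3*z/4


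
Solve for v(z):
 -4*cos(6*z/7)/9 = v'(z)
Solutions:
 v(z) = C1 - 14*sin(6*z/7)/27


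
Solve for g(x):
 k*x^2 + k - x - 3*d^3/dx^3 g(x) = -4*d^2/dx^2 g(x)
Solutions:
 g(x) = C1 + C2*x + C3*exp(4*x/3) - k*x^4/48 + x^3*(2 - 3*k)/48 + x^2*(6 - 17*k)/64


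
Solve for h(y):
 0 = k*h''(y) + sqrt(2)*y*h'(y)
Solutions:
 h(y) = C1 + C2*sqrt(k)*erf(2^(3/4)*y*sqrt(1/k)/2)


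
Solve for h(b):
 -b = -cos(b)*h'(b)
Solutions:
 h(b) = C1 + Integral(b/cos(b), b)


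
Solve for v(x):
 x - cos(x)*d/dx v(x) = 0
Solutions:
 v(x) = C1 + Integral(x/cos(x), x)


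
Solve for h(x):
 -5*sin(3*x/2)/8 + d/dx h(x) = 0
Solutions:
 h(x) = C1 - 5*cos(3*x/2)/12


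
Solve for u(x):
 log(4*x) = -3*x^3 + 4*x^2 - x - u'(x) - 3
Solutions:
 u(x) = C1 - 3*x^4/4 + 4*x^3/3 - x^2/2 - x*log(x) - 2*x - x*log(4)


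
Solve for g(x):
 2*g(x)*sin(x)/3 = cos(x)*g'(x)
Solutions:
 g(x) = C1/cos(x)^(2/3)


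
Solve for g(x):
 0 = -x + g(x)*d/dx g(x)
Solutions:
 g(x) = -sqrt(C1 + x^2)
 g(x) = sqrt(C1 + x^2)


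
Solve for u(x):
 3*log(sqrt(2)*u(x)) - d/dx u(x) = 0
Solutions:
 -2*Integral(1/(2*log(_y) + log(2)), (_y, u(x)))/3 = C1 - x


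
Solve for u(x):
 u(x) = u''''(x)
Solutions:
 u(x) = C1*exp(-x) + C2*exp(x) + C3*sin(x) + C4*cos(x)


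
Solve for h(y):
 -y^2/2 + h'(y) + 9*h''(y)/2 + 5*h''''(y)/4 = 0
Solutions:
 h(y) = C1 + C2*exp(-10^(1/3)*y*(-(5 + sqrt(295))^(1/3) + 3*10^(1/3)/(5 + sqrt(295))^(1/3))/10)*sin(10^(1/3)*sqrt(3)*y*(3*10^(1/3)/(5 + sqrt(295))^(1/3) + (5 + sqrt(295))^(1/3))/10) + C3*exp(-10^(1/3)*y*(-(5 + sqrt(295))^(1/3) + 3*10^(1/3)/(5 + sqrt(295))^(1/3))/10)*cos(10^(1/3)*sqrt(3)*y*(3*10^(1/3)/(5 + sqrt(295))^(1/3) + (5 + sqrt(295))^(1/3))/10) + C4*exp(10^(1/3)*y*(-(5 + sqrt(295))^(1/3) + 3*10^(1/3)/(5 + sqrt(295))^(1/3))/5) + y^3/6 - 9*y^2/4 + 81*y/4


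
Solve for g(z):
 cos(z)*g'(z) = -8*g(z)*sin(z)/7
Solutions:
 g(z) = C1*cos(z)^(8/7)


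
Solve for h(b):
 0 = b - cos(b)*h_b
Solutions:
 h(b) = C1 + Integral(b/cos(b), b)


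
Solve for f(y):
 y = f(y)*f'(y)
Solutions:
 f(y) = -sqrt(C1 + y^2)
 f(y) = sqrt(C1 + y^2)


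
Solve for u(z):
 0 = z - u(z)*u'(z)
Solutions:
 u(z) = -sqrt(C1 + z^2)
 u(z) = sqrt(C1 + z^2)


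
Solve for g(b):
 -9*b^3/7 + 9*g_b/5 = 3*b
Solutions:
 g(b) = C1 + 5*b^4/28 + 5*b^2/6


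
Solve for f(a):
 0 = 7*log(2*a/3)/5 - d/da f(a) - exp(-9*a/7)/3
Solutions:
 f(a) = C1 + 7*a*log(a)/5 + 7*a*(-log(3) - 1 + log(2))/5 + 7*exp(-9*a/7)/27


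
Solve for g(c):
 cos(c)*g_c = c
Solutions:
 g(c) = C1 + Integral(c/cos(c), c)


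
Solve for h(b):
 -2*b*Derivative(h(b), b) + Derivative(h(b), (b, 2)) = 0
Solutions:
 h(b) = C1 + C2*erfi(b)


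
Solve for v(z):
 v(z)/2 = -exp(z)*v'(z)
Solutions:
 v(z) = C1*exp(exp(-z)/2)


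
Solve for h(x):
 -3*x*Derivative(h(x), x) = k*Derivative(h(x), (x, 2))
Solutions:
 h(x) = C1 + C2*sqrt(k)*erf(sqrt(6)*x*sqrt(1/k)/2)


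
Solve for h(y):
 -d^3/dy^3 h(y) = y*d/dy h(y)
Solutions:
 h(y) = C1 + Integral(C2*airyai(-y) + C3*airybi(-y), y)


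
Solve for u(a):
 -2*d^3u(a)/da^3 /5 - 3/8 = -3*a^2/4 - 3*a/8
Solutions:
 u(a) = C1 + C2*a + C3*a^2 + a^5/32 + 5*a^4/128 - 5*a^3/32


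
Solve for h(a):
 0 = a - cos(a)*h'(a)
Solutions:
 h(a) = C1 + Integral(a/cos(a), a)


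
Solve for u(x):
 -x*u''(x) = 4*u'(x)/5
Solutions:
 u(x) = C1 + C2*x^(1/5)


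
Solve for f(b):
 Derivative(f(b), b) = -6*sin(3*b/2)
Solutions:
 f(b) = C1 + 4*cos(3*b/2)


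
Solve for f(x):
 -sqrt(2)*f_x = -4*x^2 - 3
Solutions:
 f(x) = C1 + 2*sqrt(2)*x^3/3 + 3*sqrt(2)*x/2


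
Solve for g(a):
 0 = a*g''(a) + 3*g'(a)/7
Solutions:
 g(a) = C1 + C2*a^(4/7)


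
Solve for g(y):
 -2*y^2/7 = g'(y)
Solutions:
 g(y) = C1 - 2*y^3/21


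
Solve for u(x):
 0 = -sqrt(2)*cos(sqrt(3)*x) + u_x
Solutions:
 u(x) = C1 + sqrt(6)*sin(sqrt(3)*x)/3


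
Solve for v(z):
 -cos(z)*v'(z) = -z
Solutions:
 v(z) = C1 + Integral(z/cos(z), z)


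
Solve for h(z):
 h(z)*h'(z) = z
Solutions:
 h(z) = -sqrt(C1 + z^2)
 h(z) = sqrt(C1 + z^2)


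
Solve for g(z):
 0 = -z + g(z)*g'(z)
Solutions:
 g(z) = -sqrt(C1 + z^2)
 g(z) = sqrt(C1 + z^2)


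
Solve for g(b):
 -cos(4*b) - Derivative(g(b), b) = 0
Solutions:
 g(b) = C1 - sin(4*b)/4


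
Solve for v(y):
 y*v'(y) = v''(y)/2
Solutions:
 v(y) = C1 + C2*erfi(y)


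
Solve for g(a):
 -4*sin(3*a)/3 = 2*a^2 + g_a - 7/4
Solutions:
 g(a) = C1 - 2*a^3/3 + 7*a/4 + 4*cos(3*a)/9


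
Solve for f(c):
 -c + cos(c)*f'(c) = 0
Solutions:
 f(c) = C1 + Integral(c/cos(c), c)


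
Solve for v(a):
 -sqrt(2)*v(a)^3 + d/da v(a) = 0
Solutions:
 v(a) = -sqrt(2)*sqrt(-1/(C1 + sqrt(2)*a))/2
 v(a) = sqrt(2)*sqrt(-1/(C1 + sqrt(2)*a))/2


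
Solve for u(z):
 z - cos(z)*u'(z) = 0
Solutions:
 u(z) = C1 + Integral(z/cos(z), z)


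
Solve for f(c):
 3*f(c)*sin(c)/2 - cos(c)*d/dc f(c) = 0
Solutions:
 f(c) = C1/cos(c)^(3/2)


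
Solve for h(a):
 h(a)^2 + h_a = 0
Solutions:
 h(a) = 1/(C1 + a)


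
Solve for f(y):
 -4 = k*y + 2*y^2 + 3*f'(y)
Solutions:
 f(y) = C1 - k*y^2/6 - 2*y^3/9 - 4*y/3


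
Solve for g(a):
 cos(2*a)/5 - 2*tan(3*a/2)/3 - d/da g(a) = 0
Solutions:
 g(a) = C1 + 4*log(cos(3*a/2))/9 + sin(2*a)/10


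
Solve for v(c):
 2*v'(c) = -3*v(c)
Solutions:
 v(c) = C1*exp(-3*c/2)


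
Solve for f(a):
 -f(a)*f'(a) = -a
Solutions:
 f(a) = -sqrt(C1 + a^2)
 f(a) = sqrt(C1 + a^2)


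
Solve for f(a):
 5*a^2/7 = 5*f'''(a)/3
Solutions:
 f(a) = C1 + C2*a + C3*a^2 + a^5/140


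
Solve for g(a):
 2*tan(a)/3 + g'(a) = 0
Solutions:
 g(a) = C1 + 2*log(cos(a))/3


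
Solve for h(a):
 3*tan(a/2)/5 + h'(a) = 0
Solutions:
 h(a) = C1 + 6*log(cos(a/2))/5


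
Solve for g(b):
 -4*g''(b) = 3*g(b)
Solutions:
 g(b) = C1*sin(sqrt(3)*b/2) + C2*cos(sqrt(3)*b/2)


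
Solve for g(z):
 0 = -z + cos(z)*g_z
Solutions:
 g(z) = C1 + Integral(z/cos(z), z)


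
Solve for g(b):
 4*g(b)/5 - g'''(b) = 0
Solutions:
 g(b) = C3*exp(10^(2/3)*b/5) + (C1*sin(10^(2/3)*sqrt(3)*b/10) + C2*cos(10^(2/3)*sqrt(3)*b/10))*exp(-10^(2/3)*b/10)


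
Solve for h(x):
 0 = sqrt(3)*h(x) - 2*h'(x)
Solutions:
 h(x) = C1*exp(sqrt(3)*x/2)


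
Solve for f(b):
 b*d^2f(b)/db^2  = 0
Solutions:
 f(b) = C1 + C2*b


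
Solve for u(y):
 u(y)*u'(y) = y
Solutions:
 u(y) = -sqrt(C1 + y^2)
 u(y) = sqrt(C1 + y^2)


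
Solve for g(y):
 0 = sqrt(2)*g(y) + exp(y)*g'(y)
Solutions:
 g(y) = C1*exp(sqrt(2)*exp(-y))


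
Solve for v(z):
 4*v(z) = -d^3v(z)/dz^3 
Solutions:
 v(z) = C3*exp(-2^(2/3)*z) + (C1*sin(2^(2/3)*sqrt(3)*z/2) + C2*cos(2^(2/3)*sqrt(3)*z/2))*exp(2^(2/3)*z/2)


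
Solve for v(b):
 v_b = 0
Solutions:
 v(b) = C1


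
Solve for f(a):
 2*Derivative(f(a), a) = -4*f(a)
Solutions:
 f(a) = C1*exp(-2*a)


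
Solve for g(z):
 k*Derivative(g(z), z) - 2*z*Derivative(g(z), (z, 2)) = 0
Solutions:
 g(z) = C1 + z^(re(k)/2 + 1)*(C2*sin(log(z)*Abs(im(k))/2) + C3*cos(log(z)*im(k)/2))


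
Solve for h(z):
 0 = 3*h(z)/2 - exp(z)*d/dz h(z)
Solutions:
 h(z) = C1*exp(-3*exp(-z)/2)


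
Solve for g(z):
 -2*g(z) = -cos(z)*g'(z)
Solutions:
 g(z) = C1*(sin(z) + 1)/(sin(z) - 1)


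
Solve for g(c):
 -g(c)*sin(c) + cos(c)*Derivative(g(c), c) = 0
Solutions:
 g(c) = C1/cos(c)


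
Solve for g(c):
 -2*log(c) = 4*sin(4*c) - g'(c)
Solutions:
 g(c) = C1 + 2*c*log(c) - 2*c - cos(4*c)


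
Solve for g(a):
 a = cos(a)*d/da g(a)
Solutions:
 g(a) = C1 + Integral(a/cos(a), a)


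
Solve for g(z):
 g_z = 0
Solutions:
 g(z) = C1


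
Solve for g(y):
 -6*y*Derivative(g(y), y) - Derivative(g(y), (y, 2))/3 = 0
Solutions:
 g(y) = C1 + C2*erf(3*y)


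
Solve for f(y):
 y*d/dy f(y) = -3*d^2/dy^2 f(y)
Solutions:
 f(y) = C1 + C2*erf(sqrt(6)*y/6)


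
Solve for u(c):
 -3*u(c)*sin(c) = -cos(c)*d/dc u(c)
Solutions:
 u(c) = C1/cos(c)^3


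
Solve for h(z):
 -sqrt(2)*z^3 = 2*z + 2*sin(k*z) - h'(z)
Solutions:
 h(z) = C1 + sqrt(2)*z^4/4 + z^2 - 2*cos(k*z)/k


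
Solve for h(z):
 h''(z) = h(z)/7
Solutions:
 h(z) = C1*exp(-sqrt(7)*z/7) + C2*exp(sqrt(7)*z/7)


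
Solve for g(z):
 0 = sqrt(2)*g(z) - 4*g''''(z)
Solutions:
 g(z) = C1*exp(-2^(5/8)*z/2) + C2*exp(2^(5/8)*z/2) + C3*sin(2^(5/8)*z/2) + C4*cos(2^(5/8)*z/2)


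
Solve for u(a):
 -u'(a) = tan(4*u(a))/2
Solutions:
 u(a) = -asin(C1*exp(-2*a))/4 + pi/4
 u(a) = asin(C1*exp(-2*a))/4


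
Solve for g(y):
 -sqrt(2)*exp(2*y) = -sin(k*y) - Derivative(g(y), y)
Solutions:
 g(y) = C1 + sqrt(2)*exp(2*y)/2 + cos(k*y)/k


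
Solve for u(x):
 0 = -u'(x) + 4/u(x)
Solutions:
 u(x) = -sqrt(C1 + 8*x)
 u(x) = sqrt(C1 + 8*x)


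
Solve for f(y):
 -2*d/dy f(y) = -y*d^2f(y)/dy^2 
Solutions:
 f(y) = C1 + C2*y^3


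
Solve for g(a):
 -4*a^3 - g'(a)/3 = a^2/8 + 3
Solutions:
 g(a) = C1 - 3*a^4 - a^3/8 - 9*a


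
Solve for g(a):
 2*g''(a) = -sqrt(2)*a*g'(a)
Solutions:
 g(a) = C1 + C2*erf(2^(1/4)*a/2)


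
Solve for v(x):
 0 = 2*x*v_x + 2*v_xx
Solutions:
 v(x) = C1 + C2*erf(sqrt(2)*x/2)


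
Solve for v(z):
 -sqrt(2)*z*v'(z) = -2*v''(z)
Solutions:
 v(z) = C1 + C2*erfi(2^(1/4)*z/2)


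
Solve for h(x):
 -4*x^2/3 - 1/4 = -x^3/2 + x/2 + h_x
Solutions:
 h(x) = C1 + x^4/8 - 4*x^3/9 - x^2/4 - x/4


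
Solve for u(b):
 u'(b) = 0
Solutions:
 u(b) = C1


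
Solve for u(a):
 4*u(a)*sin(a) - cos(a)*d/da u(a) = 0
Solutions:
 u(a) = C1/cos(a)^4


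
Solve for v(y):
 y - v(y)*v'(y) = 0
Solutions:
 v(y) = -sqrt(C1 + y^2)
 v(y) = sqrt(C1 + y^2)


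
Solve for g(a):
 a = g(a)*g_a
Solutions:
 g(a) = -sqrt(C1 + a^2)
 g(a) = sqrt(C1 + a^2)


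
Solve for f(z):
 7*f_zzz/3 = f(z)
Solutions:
 f(z) = C3*exp(3^(1/3)*7^(2/3)*z/7) + (C1*sin(3^(5/6)*7^(2/3)*z/14) + C2*cos(3^(5/6)*7^(2/3)*z/14))*exp(-3^(1/3)*7^(2/3)*z/14)


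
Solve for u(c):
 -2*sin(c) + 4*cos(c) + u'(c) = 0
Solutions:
 u(c) = C1 - 4*sin(c) - 2*cos(c)


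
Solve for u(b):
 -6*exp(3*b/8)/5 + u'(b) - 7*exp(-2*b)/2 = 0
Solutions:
 u(b) = C1 + 16*exp(3*b/8)/5 - 7*exp(-2*b)/4


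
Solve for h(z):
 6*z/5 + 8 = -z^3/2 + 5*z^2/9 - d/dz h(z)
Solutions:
 h(z) = C1 - z^4/8 + 5*z^3/27 - 3*z^2/5 - 8*z


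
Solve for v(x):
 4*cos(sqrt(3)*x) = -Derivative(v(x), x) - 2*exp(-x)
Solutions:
 v(x) = C1 - 4*sqrt(3)*sin(sqrt(3)*x)/3 + 2*exp(-x)


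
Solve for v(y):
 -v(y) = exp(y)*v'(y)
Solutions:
 v(y) = C1*exp(exp(-y))


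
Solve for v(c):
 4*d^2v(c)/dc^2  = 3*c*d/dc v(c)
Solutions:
 v(c) = C1 + C2*erfi(sqrt(6)*c/4)


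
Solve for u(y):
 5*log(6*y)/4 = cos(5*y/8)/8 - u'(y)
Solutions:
 u(y) = C1 - 5*y*log(y)/4 - 5*y*log(6)/4 + 5*y/4 + sin(5*y/8)/5


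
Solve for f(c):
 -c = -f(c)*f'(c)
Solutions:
 f(c) = -sqrt(C1 + c^2)
 f(c) = sqrt(C1 + c^2)


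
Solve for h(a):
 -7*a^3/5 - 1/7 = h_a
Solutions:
 h(a) = C1 - 7*a^4/20 - a/7


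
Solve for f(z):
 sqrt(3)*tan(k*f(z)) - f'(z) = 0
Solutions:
 f(z) = Piecewise((-asin(exp(C1*k + sqrt(3)*k*z))/k + pi/k, Ne(k, 0)), (nan, True))
 f(z) = Piecewise((asin(exp(C1*k + sqrt(3)*k*z))/k, Ne(k, 0)), (nan, True))


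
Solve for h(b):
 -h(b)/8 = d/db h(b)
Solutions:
 h(b) = C1*exp(-b/8)


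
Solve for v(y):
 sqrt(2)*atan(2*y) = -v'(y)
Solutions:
 v(y) = C1 - sqrt(2)*(y*atan(2*y) - log(4*y^2 + 1)/4)


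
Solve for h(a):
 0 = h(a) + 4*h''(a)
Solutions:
 h(a) = C1*sin(a/2) + C2*cos(a/2)


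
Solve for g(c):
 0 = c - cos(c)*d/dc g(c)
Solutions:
 g(c) = C1 + Integral(c/cos(c), c)


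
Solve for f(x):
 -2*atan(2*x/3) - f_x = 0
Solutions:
 f(x) = C1 - 2*x*atan(2*x/3) + 3*log(4*x^2 + 9)/2


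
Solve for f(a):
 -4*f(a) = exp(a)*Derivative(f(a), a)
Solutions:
 f(a) = C1*exp(4*exp(-a))


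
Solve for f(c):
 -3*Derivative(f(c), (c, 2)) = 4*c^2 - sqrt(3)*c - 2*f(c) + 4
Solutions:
 f(c) = C1*exp(-sqrt(6)*c/3) + C2*exp(sqrt(6)*c/3) + 2*c^2 - sqrt(3)*c/2 + 8


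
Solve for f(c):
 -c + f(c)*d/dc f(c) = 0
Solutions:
 f(c) = -sqrt(C1 + c^2)
 f(c) = sqrt(C1 + c^2)


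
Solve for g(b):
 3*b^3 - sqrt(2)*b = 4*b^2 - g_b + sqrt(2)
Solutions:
 g(b) = C1 - 3*b^4/4 + 4*b^3/3 + sqrt(2)*b^2/2 + sqrt(2)*b


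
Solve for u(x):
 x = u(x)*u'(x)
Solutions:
 u(x) = -sqrt(C1 + x^2)
 u(x) = sqrt(C1 + x^2)


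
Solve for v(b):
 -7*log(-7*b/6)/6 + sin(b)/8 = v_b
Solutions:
 v(b) = C1 - 7*b*log(-b)/6 - 7*b*log(7)/6 + 7*b/6 + 7*b*log(6)/6 - cos(b)/8


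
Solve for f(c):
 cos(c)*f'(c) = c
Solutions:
 f(c) = C1 + Integral(c/cos(c), c)


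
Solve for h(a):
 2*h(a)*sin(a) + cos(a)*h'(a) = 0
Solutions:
 h(a) = C1*cos(a)^2


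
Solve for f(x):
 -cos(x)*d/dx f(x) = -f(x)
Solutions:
 f(x) = C1*sqrt(sin(x) + 1)/sqrt(sin(x) - 1)


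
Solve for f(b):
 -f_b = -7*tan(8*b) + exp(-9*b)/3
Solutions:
 f(b) = C1 + 7*log(tan(8*b)^2 + 1)/16 + exp(-9*b)/27


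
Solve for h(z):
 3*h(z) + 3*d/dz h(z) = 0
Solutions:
 h(z) = C1*exp(-z)


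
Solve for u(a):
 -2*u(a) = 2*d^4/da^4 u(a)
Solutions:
 u(a) = (C1*sin(sqrt(2)*a/2) + C2*cos(sqrt(2)*a/2))*exp(-sqrt(2)*a/2) + (C3*sin(sqrt(2)*a/2) + C4*cos(sqrt(2)*a/2))*exp(sqrt(2)*a/2)


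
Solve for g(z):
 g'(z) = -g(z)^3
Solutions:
 g(z) = -sqrt(2)*sqrt(-1/(C1 - z))/2
 g(z) = sqrt(2)*sqrt(-1/(C1 - z))/2


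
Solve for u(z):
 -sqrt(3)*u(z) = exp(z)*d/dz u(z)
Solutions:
 u(z) = C1*exp(sqrt(3)*exp(-z))


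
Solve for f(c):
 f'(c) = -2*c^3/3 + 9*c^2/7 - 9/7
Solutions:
 f(c) = C1 - c^4/6 + 3*c^3/7 - 9*c/7


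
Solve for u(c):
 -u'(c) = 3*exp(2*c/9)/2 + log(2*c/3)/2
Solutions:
 u(c) = C1 - c*log(c)/2 + c*(-log(2) + 1 + log(3))/2 - 27*exp(2*c/9)/4


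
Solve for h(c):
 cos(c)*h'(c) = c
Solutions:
 h(c) = C1 + Integral(c/cos(c), c)


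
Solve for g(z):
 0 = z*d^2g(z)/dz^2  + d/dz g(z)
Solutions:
 g(z) = C1 + C2*log(z)


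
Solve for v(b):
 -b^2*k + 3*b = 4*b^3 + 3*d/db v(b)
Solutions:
 v(b) = C1 - b^4/3 - b^3*k/9 + b^2/2


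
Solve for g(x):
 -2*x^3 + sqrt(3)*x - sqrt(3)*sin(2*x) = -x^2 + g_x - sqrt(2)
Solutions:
 g(x) = C1 - x^4/2 + x^3/3 + sqrt(3)*x^2/2 + sqrt(2)*x + sqrt(3)*cos(2*x)/2


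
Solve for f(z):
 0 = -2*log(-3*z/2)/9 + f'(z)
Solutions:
 f(z) = C1 + 2*z*log(-z)/9 + 2*z*(-1 - log(2) + log(3))/9


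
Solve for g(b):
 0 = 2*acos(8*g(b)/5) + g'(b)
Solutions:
 Integral(1/acos(8*_y/5), (_y, g(b))) = C1 - 2*b


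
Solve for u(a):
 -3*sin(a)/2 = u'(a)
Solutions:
 u(a) = C1 + 3*cos(a)/2


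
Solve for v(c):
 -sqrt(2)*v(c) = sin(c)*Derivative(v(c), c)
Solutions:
 v(c) = C1*(cos(c) + 1)^(sqrt(2)/2)/(cos(c) - 1)^(sqrt(2)/2)


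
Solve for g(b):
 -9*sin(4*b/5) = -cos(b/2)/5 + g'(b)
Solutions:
 g(b) = C1 + 2*sin(b/2)/5 + 45*cos(4*b/5)/4


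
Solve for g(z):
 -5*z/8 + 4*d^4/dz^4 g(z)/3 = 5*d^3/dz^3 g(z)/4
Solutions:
 g(z) = C1 + C2*z + C3*z^2 + C4*exp(15*z/16) - z^4/48 - 4*z^3/45


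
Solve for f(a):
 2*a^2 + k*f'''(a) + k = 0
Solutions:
 f(a) = C1 + C2*a + C3*a^2 - a^5/(30*k) - a^3/6


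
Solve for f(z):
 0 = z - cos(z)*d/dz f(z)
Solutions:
 f(z) = C1 + Integral(z/cos(z), z)


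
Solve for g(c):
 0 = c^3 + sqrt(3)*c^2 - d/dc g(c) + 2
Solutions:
 g(c) = C1 + c^4/4 + sqrt(3)*c^3/3 + 2*c


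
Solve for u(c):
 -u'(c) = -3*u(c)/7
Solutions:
 u(c) = C1*exp(3*c/7)


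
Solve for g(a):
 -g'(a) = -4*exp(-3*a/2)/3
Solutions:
 g(a) = C1 - 8*exp(-3*a/2)/9


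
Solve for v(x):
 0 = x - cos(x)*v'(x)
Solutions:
 v(x) = C1 + Integral(x/cos(x), x)


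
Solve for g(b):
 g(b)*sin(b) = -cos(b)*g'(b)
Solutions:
 g(b) = C1*cos(b)


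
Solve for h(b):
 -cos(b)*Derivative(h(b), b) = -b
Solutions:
 h(b) = C1 + Integral(b/cos(b), b)


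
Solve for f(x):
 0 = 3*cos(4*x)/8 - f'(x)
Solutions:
 f(x) = C1 + 3*sin(4*x)/32


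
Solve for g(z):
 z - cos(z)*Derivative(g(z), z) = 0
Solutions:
 g(z) = C1 + Integral(z/cos(z), z)


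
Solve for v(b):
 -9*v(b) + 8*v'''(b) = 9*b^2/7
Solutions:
 v(b) = C3*exp(3^(2/3)*b/2) - b^2/7 + (C1*sin(3*3^(1/6)*b/4) + C2*cos(3*3^(1/6)*b/4))*exp(-3^(2/3)*b/4)


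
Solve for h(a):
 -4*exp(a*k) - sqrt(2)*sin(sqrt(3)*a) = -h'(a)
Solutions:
 h(a) = C1 - sqrt(6)*cos(sqrt(3)*a)/3 + 4*exp(a*k)/k


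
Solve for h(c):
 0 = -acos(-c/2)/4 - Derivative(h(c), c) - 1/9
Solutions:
 h(c) = C1 - c*acos(-c/2)/4 - c/9 - sqrt(4 - c^2)/4


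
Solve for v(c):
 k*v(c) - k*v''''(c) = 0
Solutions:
 v(c) = C1*exp(-c) + C2*exp(c) + C3*sin(c) + C4*cos(c)


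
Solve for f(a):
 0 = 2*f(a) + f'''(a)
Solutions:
 f(a) = C3*exp(-2^(1/3)*a) + (C1*sin(2^(1/3)*sqrt(3)*a/2) + C2*cos(2^(1/3)*sqrt(3)*a/2))*exp(2^(1/3)*a/2)


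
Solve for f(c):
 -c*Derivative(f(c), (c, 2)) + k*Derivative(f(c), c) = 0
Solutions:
 f(c) = C1 + c^(re(k) + 1)*(C2*sin(log(c)*Abs(im(k))) + C3*cos(log(c)*im(k)))


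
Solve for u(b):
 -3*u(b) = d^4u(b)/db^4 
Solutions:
 u(b) = (C1*sin(sqrt(2)*3^(1/4)*b/2) + C2*cos(sqrt(2)*3^(1/4)*b/2))*exp(-sqrt(2)*3^(1/4)*b/2) + (C3*sin(sqrt(2)*3^(1/4)*b/2) + C4*cos(sqrt(2)*3^(1/4)*b/2))*exp(sqrt(2)*3^(1/4)*b/2)


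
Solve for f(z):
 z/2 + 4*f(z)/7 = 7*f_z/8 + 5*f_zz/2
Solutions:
 f(z) = C1*exp(z*(-49 + sqrt(20321))/280) + C2*exp(-z*(49 + sqrt(20321))/280) - 7*z/8 - 343/256


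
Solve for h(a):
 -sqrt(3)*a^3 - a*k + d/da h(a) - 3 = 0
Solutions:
 h(a) = C1 + sqrt(3)*a^4/4 + a^2*k/2 + 3*a


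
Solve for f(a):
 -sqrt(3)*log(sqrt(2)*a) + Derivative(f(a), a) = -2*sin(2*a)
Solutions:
 f(a) = C1 + sqrt(3)*a*(log(a) - 1) + sqrt(3)*a*log(2)/2 + cos(2*a)


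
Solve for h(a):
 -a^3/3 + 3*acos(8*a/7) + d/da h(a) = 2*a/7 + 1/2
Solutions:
 h(a) = C1 + a^4/12 + a^2/7 - 3*a*acos(8*a/7) + a/2 + 3*sqrt(49 - 64*a^2)/8


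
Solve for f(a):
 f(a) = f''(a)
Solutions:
 f(a) = C1*exp(-a) + C2*exp(a)


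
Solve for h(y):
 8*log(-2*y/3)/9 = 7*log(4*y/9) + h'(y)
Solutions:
 h(y) = C1 - 55*y*log(y)/9 + y*(-118*log(2) + 55 + 118*log(3) + 8*I*pi)/9


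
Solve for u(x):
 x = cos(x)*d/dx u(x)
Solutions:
 u(x) = C1 + Integral(x/cos(x), x)


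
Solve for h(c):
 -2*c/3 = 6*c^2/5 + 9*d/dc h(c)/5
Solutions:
 h(c) = C1 - 2*c^3/9 - 5*c^2/27


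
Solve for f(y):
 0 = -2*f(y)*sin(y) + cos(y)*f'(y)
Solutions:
 f(y) = C1/cos(y)^2


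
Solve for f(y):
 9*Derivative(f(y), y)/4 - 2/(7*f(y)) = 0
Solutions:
 f(y) = -sqrt(C1 + 112*y)/21
 f(y) = sqrt(C1 + 112*y)/21


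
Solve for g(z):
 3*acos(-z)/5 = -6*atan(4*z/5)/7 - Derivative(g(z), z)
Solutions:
 g(z) = C1 - 3*z*acos(-z)/5 - 6*z*atan(4*z/5)/7 - 3*sqrt(1 - z^2)/5 + 15*log(16*z^2 + 25)/28


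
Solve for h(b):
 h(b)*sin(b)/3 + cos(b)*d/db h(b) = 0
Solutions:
 h(b) = C1*cos(b)^(1/3)


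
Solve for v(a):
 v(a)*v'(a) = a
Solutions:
 v(a) = -sqrt(C1 + a^2)
 v(a) = sqrt(C1 + a^2)


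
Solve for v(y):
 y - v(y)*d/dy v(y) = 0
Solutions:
 v(y) = -sqrt(C1 + y^2)
 v(y) = sqrt(C1 + y^2)


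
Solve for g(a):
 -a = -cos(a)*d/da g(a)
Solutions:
 g(a) = C1 + Integral(a/cos(a), a)


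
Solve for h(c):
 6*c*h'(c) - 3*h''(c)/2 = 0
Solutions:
 h(c) = C1 + C2*erfi(sqrt(2)*c)


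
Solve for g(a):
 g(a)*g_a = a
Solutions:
 g(a) = -sqrt(C1 + a^2)
 g(a) = sqrt(C1 + a^2)


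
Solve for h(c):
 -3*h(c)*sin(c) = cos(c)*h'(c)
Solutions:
 h(c) = C1*cos(c)^3


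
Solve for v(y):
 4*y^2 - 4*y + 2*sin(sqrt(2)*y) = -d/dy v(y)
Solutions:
 v(y) = C1 - 4*y^3/3 + 2*y^2 + sqrt(2)*cos(sqrt(2)*y)


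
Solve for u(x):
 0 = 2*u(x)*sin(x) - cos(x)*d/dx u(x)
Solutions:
 u(x) = C1/cos(x)^2


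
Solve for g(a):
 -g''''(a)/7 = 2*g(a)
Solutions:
 g(a) = (C1*sin(2^(3/4)*7^(1/4)*a/2) + C2*cos(2^(3/4)*7^(1/4)*a/2))*exp(-2^(3/4)*7^(1/4)*a/2) + (C3*sin(2^(3/4)*7^(1/4)*a/2) + C4*cos(2^(3/4)*7^(1/4)*a/2))*exp(2^(3/4)*7^(1/4)*a/2)


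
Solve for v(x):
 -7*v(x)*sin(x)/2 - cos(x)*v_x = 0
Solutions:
 v(x) = C1*cos(x)^(7/2)


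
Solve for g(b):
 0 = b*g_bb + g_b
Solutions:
 g(b) = C1 + C2*log(b)


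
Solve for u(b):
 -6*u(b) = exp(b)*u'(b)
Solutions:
 u(b) = C1*exp(6*exp(-b))


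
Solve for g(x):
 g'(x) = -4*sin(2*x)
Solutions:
 g(x) = C1 + 2*cos(2*x)


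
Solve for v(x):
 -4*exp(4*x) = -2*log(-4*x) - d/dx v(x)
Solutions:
 v(x) = C1 - 2*x*log(-x) + 2*x*(1 - 2*log(2)) + exp(4*x)


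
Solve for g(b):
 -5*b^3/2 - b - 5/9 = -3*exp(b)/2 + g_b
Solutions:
 g(b) = C1 - 5*b^4/8 - b^2/2 - 5*b/9 + 3*exp(b)/2


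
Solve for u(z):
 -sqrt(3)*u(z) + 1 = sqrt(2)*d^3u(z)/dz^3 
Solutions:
 u(z) = C3*exp(-2^(5/6)*3^(1/6)*z/2) + (C1*sin(2^(5/6)*3^(2/3)*z/4) + C2*cos(2^(5/6)*3^(2/3)*z/4))*exp(2^(5/6)*3^(1/6)*z/4) + sqrt(3)/3


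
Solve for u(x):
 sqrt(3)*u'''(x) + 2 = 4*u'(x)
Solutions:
 u(x) = C1 + C2*exp(-2*3^(3/4)*x/3) + C3*exp(2*3^(3/4)*x/3) + x/2


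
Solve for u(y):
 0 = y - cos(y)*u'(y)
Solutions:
 u(y) = C1 + Integral(y/cos(y), y)


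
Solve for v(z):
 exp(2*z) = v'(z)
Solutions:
 v(z) = C1 + exp(2*z)/2


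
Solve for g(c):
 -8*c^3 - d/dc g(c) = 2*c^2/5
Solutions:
 g(c) = C1 - 2*c^4 - 2*c^3/15


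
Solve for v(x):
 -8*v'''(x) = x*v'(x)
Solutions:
 v(x) = C1 + Integral(C2*airyai(-x/2) + C3*airybi(-x/2), x)


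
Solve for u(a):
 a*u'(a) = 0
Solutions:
 u(a) = C1


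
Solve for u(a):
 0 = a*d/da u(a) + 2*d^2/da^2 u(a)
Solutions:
 u(a) = C1 + C2*erf(a/2)


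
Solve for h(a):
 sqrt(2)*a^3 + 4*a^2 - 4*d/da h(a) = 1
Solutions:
 h(a) = C1 + sqrt(2)*a^4/16 + a^3/3 - a/4


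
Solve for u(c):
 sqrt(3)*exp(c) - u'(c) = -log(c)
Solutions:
 u(c) = C1 + c*log(c) - c + sqrt(3)*exp(c)


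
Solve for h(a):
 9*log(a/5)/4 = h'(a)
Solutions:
 h(a) = C1 + 9*a*log(a)/4 - 9*a*log(5)/4 - 9*a/4


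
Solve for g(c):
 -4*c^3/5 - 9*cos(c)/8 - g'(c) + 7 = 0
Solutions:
 g(c) = C1 - c^4/5 + 7*c - 9*sin(c)/8


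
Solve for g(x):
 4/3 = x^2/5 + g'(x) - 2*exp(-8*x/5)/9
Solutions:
 g(x) = C1 - x^3/15 + 4*x/3 - 5*exp(-8*x/5)/36


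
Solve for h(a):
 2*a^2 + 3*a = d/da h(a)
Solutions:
 h(a) = C1 + 2*a^3/3 + 3*a^2/2


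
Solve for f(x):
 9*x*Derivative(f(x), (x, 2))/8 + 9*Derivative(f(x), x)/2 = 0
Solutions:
 f(x) = C1 + C2/x^3


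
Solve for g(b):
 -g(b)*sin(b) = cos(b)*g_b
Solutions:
 g(b) = C1*cos(b)


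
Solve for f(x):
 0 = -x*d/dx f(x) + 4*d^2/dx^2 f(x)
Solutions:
 f(x) = C1 + C2*erfi(sqrt(2)*x/4)


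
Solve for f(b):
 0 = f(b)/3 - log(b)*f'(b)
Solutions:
 f(b) = C1*exp(li(b)/3)


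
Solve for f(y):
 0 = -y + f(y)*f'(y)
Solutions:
 f(y) = -sqrt(C1 + y^2)
 f(y) = sqrt(C1 + y^2)


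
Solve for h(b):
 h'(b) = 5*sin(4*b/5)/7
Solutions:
 h(b) = C1 - 25*cos(4*b/5)/28


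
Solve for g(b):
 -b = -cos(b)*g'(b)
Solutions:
 g(b) = C1 + Integral(b/cos(b), b)


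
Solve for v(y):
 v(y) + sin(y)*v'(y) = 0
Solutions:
 v(y) = C1*sqrt(cos(y) + 1)/sqrt(cos(y) - 1)


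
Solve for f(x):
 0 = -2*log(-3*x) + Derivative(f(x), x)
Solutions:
 f(x) = C1 + 2*x*log(-x) + 2*x*(-1 + log(3))


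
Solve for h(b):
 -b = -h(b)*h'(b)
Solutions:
 h(b) = -sqrt(C1 + b^2)
 h(b) = sqrt(C1 + b^2)


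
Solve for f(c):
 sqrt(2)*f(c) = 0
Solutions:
 f(c) = 0


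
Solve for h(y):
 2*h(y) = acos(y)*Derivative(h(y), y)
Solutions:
 h(y) = C1*exp(2*Integral(1/acos(y), y))


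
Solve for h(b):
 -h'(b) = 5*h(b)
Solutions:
 h(b) = C1*exp(-5*b)


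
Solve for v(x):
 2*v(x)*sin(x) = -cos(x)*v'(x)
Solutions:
 v(x) = C1*cos(x)^2


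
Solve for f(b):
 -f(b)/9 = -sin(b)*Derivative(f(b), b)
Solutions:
 f(b) = C1*(cos(b) - 1)^(1/18)/(cos(b) + 1)^(1/18)


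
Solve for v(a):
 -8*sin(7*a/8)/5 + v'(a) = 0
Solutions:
 v(a) = C1 - 64*cos(7*a/8)/35


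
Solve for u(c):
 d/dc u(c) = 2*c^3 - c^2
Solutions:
 u(c) = C1 + c^4/2 - c^3/3


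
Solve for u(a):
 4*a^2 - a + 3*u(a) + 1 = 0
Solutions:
 u(a) = -4*a^2/3 + a/3 - 1/3


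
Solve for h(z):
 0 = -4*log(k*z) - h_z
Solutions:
 h(z) = C1 - 4*z*log(k*z) + 4*z


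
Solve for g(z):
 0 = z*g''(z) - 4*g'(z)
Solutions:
 g(z) = C1 + C2*z^5


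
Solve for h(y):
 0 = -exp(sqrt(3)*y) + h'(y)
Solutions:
 h(y) = C1 + sqrt(3)*exp(sqrt(3)*y)/3


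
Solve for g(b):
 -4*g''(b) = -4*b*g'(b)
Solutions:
 g(b) = C1 + C2*erfi(sqrt(2)*b/2)


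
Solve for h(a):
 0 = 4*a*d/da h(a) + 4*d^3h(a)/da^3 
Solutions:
 h(a) = C1 + Integral(C2*airyai(-a) + C3*airybi(-a), a)


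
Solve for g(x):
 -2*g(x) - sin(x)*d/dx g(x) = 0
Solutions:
 g(x) = C1*(cos(x) + 1)/(cos(x) - 1)


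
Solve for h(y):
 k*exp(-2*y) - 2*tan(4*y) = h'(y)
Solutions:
 h(y) = C1 - k*exp(-2*y)/2 - log(tan(4*y)^2 + 1)/4


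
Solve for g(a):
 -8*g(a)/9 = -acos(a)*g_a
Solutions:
 g(a) = C1*exp(8*Integral(1/acos(a), a)/9)


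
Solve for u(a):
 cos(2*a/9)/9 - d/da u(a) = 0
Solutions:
 u(a) = C1 + sin(2*a/9)/2


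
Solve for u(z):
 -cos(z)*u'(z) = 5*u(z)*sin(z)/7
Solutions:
 u(z) = C1*cos(z)^(5/7)


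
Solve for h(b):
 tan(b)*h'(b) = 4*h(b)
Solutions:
 h(b) = C1*sin(b)^4


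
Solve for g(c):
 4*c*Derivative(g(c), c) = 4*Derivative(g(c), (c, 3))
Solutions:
 g(c) = C1 + Integral(C2*airyai(c) + C3*airybi(c), c)


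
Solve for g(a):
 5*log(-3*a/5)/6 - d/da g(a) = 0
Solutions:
 g(a) = C1 + 5*a*log(-a)/6 + 5*a*(-log(5) - 1 + log(3))/6


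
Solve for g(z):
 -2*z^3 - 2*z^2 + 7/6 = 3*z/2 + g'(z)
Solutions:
 g(z) = C1 - z^4/2 - 2*z^3/3 - 3*z^2/4 + 7*z/6


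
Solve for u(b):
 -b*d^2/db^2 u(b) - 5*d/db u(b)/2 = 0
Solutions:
 u(b) = C1 + C2/b^(3/2)


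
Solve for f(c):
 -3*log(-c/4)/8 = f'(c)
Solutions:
 f(c) = C1 - 3*c*log(-c)/8 + 3*c*(1 + 2*log(2))/8


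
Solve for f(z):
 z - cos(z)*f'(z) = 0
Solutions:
 f(z) = C1 + Integral(z/cos(z), z)


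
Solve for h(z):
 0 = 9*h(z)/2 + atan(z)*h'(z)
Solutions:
 h(z) = C1*exp(-9*Integral(1/atan(z), z)/2)


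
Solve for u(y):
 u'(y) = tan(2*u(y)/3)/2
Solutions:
 u(y) = -3*asin(C1*exp(y/3))/2 + 3*pi/2
 u(y) = 3*asin(C1*exp(y/3))/2


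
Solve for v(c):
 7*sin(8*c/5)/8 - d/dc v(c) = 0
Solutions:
 v(c) = C1 - 35*cos(8*c/5)/64


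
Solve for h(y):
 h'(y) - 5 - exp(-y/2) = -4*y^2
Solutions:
 h(y) = C1 - 4*y^3/3 + 5*y - 2*exp(-y/2)


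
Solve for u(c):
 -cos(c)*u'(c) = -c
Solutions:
 u(c) = C1 + Integral(c/cos(c), c)


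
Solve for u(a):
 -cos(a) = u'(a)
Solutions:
 u(a) = C1 - sin(a)


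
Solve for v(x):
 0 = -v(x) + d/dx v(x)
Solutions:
 v(x) = C1*exp(x)


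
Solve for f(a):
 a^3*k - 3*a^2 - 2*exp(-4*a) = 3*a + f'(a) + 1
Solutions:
 f(a) = C1 + a^4*k/4 - a^3 - 3*a^2/2 - a + exp(-4*a)/2


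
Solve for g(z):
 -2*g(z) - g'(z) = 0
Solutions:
 g(z) = C1*exp(-2*z)


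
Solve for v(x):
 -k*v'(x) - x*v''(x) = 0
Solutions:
 v(x) = C1 + x^(1 - re(k))*(C2*sin(log(x)*Abs(im(k))) + C3*cos(log(x)*im(k)))


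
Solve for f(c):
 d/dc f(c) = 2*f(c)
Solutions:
 f(c) = C1*exp(2*c)


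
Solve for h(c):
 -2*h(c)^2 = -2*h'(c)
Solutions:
 h(c) = -1/(C1 + c)


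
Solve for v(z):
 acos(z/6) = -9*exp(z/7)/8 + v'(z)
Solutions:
 v(z) = C1 + z*acos(z/6) - sqrt(36 - z^2) + 63*exp(z/7)/8


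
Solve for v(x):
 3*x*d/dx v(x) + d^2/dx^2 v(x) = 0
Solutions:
 v(x) = C1 + C2*erf(sqrt(6)*x/2)


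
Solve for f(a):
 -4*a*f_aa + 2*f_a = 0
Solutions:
 f(a) = C1 + C2*a^(3/2)


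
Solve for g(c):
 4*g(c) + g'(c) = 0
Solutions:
 g(c) = C1*exp(-4*c)


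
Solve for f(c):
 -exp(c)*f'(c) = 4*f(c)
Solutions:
 f(c) = C1*exp(4*exp(-c))


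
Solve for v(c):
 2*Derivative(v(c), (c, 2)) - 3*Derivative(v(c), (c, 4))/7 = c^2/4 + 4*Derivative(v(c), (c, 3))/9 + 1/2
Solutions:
 v(c) = C1 + C2*c + C3*exp(c*(-14 + sqrt(3598))/27) + C4*exp(-c*(14 + sqrt(3598))/27) + c^4/96 + c^3/108 + 1433*c^2/9072


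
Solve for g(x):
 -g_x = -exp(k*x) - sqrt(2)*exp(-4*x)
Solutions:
 g(x) = C1 - sqrt(2)*exp(-4*x)/4 + exp(k*x)/k


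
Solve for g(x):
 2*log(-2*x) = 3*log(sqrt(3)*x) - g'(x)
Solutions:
 g(x) = C1 + x*log(x) + x*(-2*log(2) - 1 + 3*log(3)/2 - 2*I*pi)


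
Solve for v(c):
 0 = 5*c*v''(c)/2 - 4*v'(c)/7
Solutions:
 v(c) = C1 + C2*c^(43/35)


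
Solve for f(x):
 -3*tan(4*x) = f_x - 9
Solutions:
 f(x) = C1 + 9*x + 3*log(cos(4*x))/4


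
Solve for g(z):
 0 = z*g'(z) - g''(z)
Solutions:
 g(z) = C1 + C2*erfi(sqrt(2)*z/2)


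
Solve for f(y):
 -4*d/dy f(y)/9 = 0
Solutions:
 f(y) = C1


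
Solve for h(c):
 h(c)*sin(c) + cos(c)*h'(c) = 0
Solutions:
 h(c) = C1*cos(c)


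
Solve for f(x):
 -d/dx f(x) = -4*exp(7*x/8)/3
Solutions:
 f(x) = C1 + 32*exp(7*x/8)/21


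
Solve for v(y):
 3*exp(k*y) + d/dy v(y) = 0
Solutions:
 v(y) = C1 - 3*exp(k*y)/k


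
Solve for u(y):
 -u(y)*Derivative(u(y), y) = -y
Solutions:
 u(y) = -sqrt(C1 + y^2)
 u(y) = sqrt(C1 + y^2)


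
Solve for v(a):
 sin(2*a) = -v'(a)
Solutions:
 v(a) = C1 + cos(2*a)/2


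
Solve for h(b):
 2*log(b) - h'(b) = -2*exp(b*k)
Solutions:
 h(b) = C1 + 2*b*log(b) - 2*b + Piecewise((2*exp(b*k)/k, Ne(k, 0)), (2*b, True))


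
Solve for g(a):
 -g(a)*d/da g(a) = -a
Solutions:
 g(a) = -sqrt(C1 + a^2)
 g(a) = sqrt(C1 + a^2)


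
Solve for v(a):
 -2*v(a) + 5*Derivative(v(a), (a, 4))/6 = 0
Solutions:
 v(a) = C1*exp(-sqrt(2)*3^(1/4)*5^(3/4)*a/5) + C2*exp(sqrt(2)*3^(1/4)*5^(3/4)*a/5) + C3*sin(sqrt(2)*3^(1/4)*5^(3/4)*a/5) + C4*cos(sqrt(2)*3^(1/4)*5^(3/4)*a/5)


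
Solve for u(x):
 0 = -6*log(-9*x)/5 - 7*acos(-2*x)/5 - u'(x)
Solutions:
 u(x) = C1 - 6*x*log(-x)/5 - 7*x*acos(-2*x)/5 - 12*x*log(3)/5 + 6*x/5 - 7*sqrt(1 - 4*x^2)/10


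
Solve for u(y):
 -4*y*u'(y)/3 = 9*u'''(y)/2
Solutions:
 u(y) = C1 + Integral(C2*airyai(-2*y/3) + C3*airybi(-2*y/3), y)


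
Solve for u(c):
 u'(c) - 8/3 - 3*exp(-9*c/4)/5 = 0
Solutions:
 u(c) = C1 + 8*c/3 - 4*exp(-9*c/4)/15


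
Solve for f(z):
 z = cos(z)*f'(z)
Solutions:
 f(z) = C1 + Integral(z/cos(z), z)


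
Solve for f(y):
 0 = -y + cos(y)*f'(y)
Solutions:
 f(y) = C1 + Integral(y/cos(y), y)


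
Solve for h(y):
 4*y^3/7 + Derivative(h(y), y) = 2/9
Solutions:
 h(y) = C1 - y^4/7 + 2*y/9


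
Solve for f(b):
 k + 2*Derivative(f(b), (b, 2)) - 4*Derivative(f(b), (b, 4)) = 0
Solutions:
 f(b) = C1 + C2*b + C3*exp(-sqrt(2)*b/2) + C4*exp(sqrt(2)*b/2) - b^2*k/4


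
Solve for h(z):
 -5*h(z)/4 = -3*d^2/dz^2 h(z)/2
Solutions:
 h(z) = C1*exp(-sqrt(30)*z/6) + C2*exp(sqrt(30)*z/6)


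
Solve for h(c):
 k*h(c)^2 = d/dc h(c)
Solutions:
 h(c) = -1/(C1 + c*k)


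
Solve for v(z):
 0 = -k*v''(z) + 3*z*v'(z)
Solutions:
 v(z) = C1 + C2*erf(sqrt(6)*z*sqrt(-1/k)/2)/sqrt(-1/k)


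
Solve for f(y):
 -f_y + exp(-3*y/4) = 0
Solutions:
 f(y) = C1 - 4*exp(-3*y/4)/3


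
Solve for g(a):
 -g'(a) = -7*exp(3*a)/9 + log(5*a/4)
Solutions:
 g(a) = C1 - a*log(a) + a*(-log(5) + 1 + 2*log(2)) + 7*exp(3*a)/27


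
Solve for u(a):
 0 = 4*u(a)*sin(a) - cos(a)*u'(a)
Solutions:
 u(a) = C1/cos(a)^4


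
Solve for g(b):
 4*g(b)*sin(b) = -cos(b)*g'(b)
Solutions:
 g(b) = C1*cos(b)^4


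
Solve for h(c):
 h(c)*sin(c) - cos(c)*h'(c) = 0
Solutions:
 h(c) = C1/cos(c)


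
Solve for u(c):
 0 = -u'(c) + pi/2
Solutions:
 u(c) = C1 + pi*c/2


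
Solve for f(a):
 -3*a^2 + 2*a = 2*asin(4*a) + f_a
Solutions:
 f(a) = C1 - a^3 + a^2 - 2*a*asin(4*a) - sqrt(1 - 16*a^2)/2


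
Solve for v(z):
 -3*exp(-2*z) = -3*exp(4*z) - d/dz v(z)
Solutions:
 v(z) = C1 - 3*exp(4*z)/4 - 3*exp(-2*z)/2


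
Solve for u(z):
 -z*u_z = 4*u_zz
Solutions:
 u(z) = C1 + C2*erf(sqrt(2)*z/4)


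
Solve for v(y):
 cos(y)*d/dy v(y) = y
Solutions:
 v(y) = C1 + Integral(y/cos(y), y)


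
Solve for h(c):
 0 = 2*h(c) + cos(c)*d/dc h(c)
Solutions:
 h(c) = C1*(sin(c) - 1)/(sin(c) + 1)


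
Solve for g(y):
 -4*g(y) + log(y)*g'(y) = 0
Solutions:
 g(y) = C1*exp(4*li(y))


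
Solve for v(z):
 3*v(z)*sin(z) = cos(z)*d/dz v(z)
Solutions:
 v(z) = C1/cos(z)^3


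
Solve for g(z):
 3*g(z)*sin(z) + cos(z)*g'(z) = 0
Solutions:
 g(z) = C1*cos(z)^3


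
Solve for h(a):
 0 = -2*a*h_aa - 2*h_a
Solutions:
 h(a) = C1 + C2*log(a)


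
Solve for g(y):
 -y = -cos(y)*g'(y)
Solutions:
 g(y) = C1 + Integral(y/cos(y), y)


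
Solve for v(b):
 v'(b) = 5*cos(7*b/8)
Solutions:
 v(b) = C1 + 40*sin(7*b/8)/7


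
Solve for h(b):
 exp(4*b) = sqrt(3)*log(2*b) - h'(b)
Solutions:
 h(b) = C1 + sqrt(3)*b*log(b) + sqrt(3)*b*(-1 + log(2)) - exp(4*b)/4


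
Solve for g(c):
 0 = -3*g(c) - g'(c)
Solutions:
 g(c) = C1*exp(-3*c)


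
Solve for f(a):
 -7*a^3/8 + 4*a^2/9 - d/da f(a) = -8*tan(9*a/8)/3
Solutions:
 f(a) = C1 - 7*a^4/32 + 4*a^3/27 - 64*log(cos(9*a/8))/27


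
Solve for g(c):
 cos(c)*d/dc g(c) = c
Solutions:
 g(c) = C1 + Integral(c/cos(c), c)


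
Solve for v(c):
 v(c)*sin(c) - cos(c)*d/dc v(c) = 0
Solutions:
 v(c) = C1/cos(c)


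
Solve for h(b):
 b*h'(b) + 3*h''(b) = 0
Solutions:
 h(b) = C1 + C2*erf(sqrt(6)*b/6)


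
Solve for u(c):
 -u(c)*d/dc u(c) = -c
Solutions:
 u(c) = -sqrt(C1 + c^2)
 u(c) = sqrt(C1 + c^2)


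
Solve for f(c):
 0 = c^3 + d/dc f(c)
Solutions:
 f(c) = C1 - c^4/4


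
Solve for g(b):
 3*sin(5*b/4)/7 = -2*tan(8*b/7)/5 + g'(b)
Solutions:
 g(b) = C1 - 7*log(cos(8*b/7))/20 - 12*cos(5*b/4)/35
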